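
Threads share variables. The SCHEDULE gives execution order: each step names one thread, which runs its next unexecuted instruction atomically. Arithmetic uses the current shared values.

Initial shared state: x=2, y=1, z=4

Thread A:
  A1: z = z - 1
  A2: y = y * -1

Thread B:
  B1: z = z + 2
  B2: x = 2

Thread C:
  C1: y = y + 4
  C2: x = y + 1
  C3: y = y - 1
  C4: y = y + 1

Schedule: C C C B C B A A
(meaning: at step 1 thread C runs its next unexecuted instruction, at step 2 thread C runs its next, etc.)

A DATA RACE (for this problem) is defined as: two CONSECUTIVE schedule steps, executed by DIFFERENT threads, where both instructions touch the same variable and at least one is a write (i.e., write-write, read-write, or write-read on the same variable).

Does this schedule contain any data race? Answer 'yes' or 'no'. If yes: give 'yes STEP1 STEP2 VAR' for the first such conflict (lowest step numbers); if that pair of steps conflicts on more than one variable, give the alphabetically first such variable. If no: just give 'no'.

Steps 1,2: same thread (C). No race.
Steps 2,3: same thread (C). No race.
Steps 3,4: C(r=y,w=y) vs B(r=z,w=z). No conflict.
Steps 4,5: B(r=z,w=z) vs C(r=y,w=y). No conflict.
Steps 5,6: C(r=y,w=y) vs B(r=-,w=x). No conflict.
Steps 6,7: B(r=-,w=x) vs A(r=z,w=z). No conflict.
Steps 7,8: same thread (A). No race.

Answer: no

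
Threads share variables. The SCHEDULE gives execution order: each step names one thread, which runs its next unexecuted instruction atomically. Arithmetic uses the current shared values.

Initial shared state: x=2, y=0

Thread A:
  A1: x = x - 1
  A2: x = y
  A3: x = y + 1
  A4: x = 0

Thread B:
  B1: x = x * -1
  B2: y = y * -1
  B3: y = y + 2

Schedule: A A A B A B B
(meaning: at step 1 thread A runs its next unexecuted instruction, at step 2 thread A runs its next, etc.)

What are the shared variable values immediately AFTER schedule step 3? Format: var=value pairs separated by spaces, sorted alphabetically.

Step 1: thread A executes A1 (x = x - 1). Shared: x=1 y=0. PCs: A@1 B@0
Step 2: thread A executes A2 (x = y). Shared: x=0 y=0. PCs: A@2 B@0
Step 3: thread A executes A3 (x = y + 1). Shared: x=1 y=0. PCs: A@3 B@0

Answer: x=1 y=0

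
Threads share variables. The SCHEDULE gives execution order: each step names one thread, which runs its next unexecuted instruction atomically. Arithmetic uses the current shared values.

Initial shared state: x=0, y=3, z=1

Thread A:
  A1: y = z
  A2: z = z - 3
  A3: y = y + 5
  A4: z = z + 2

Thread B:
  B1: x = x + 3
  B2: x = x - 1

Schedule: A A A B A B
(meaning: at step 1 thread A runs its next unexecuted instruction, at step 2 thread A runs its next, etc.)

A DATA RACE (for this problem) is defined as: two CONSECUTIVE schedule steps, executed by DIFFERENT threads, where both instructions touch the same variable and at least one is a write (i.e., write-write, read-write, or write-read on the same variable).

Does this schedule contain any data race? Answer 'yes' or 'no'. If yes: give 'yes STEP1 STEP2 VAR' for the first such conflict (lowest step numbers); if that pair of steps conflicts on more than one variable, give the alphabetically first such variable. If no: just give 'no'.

Answer: no

Derivation:
Steps 1,2: same thread (A). No race.
Steps 2,3: same thread (A). No race.
Steps 3,4: A(r=y,w=y) vs B(r=x,w=x). No conflict.
Steps 4,5: B(r=x,w=x) vs A(r=z,w=z). No conflict.
Steps 5,6: A(r=z,w=z) vs B(r=x,w=x). No conflict.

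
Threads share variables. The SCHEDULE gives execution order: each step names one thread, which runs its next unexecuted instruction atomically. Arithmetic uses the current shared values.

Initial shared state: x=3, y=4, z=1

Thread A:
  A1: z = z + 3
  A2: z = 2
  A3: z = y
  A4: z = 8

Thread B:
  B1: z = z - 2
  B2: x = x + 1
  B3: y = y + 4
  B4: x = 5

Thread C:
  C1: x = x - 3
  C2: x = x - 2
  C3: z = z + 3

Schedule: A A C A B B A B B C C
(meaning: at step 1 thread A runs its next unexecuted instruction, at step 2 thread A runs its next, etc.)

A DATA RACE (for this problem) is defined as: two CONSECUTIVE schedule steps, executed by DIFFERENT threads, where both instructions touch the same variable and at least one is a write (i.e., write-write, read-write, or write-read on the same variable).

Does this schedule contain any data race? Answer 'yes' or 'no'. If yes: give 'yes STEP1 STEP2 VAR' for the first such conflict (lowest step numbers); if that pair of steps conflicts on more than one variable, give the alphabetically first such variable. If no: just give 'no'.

Answer: yes 4 5 z

Derivation:
Steps 1,2: same thread (A). No race.
Steps 2,3: A(r=-,w=z) vs C(r=x,w=x). No conflict.
Steps 3,4: C(r=x,w=x) vs A(r=y,w=z). No conflict.
Steps 4,5: A(z = y) vs B(z = z - 2). RACE on z (W-W).
Steps 5,6: same thread (B). No race.
Steps 6,7: B(r=x,w=x) vs A(r=-,w=z). No conflict.
Steps 7,8: A(r=-,w=z) vs B(r=y,w=y). No conflict.
Steps 8,9: same thread (B). No race.
Steps 9,10: B(x = 5) vs C(x = x - 2). RACE on x (W-W).
Steps 10,11: same thread (C). No race.
First conflict at steps 4,5.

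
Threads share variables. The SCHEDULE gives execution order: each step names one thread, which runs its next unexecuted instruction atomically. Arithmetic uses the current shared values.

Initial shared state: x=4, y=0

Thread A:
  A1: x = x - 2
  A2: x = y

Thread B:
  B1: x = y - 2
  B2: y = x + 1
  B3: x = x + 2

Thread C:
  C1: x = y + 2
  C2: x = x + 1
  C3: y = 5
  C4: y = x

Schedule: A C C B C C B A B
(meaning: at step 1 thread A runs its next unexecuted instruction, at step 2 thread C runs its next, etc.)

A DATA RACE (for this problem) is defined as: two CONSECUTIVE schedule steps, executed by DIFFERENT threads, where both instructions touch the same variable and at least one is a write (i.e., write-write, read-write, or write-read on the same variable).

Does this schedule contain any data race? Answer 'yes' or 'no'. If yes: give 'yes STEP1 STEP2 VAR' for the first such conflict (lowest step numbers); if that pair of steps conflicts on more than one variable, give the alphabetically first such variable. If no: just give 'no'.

Answer: yes 1 2 x

Derivation:
Steps 1,2: A(x = x - 2) vs C(x = y + 2). RACE on x (W-W).
Steps 2,3: same thread (C). No race.
Steps 3,4: C(x = x + 1) vs B(x = y - 2). RACE on x (W-W).
Steps 4,5: B(x = y - 2) vs C(y = 5). RACE on y (R-W).
Steps 5,6: same thread (C). No race.
Steps 6,7: C(y = x) vs B(y = x + 1). RACE on y (W-W).
Steps 7,8: B(y = x + 1) vs A(x = y). RACE on x (R-W), y (W-R). Multiple vars; alphabetically first is x.
Steps 8,9: A(x = y) vs B(x = x + 2). RACE on x (W-W).
First conflict at steps 1,2.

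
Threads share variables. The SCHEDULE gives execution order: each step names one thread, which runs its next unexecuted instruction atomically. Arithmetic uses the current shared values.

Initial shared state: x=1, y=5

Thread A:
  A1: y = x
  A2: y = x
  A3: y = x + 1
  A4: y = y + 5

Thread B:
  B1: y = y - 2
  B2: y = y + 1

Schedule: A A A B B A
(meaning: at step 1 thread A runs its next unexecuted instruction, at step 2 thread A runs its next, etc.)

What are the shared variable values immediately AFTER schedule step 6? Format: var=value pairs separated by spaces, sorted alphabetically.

Step 1: thread A executes A1 (y = x). Shared: x=1 y=1. PCs: A@1 B@0
Step 2: thread A executes A2 (y = x). Shared: x=1 y=1. PCs: A@2 B@0
Step 3: thread A executes A3 (y = x + 1). Shared: x=1 y=2. PCs: A@3 B@0
Step 4: thread B executes B1 (y = y - 2). Shared: x=1 y=0. PCs: A@3 B@1
Step 5: thread B executes B2 (y = y + 1). Shared: x=1 y=1. PCs: A@3 B@2
Step 6: thread A executes A4 (y = y + 5). Shared: x=1 y=6. PCs: A@4 B@2

Answer: x=1 y=6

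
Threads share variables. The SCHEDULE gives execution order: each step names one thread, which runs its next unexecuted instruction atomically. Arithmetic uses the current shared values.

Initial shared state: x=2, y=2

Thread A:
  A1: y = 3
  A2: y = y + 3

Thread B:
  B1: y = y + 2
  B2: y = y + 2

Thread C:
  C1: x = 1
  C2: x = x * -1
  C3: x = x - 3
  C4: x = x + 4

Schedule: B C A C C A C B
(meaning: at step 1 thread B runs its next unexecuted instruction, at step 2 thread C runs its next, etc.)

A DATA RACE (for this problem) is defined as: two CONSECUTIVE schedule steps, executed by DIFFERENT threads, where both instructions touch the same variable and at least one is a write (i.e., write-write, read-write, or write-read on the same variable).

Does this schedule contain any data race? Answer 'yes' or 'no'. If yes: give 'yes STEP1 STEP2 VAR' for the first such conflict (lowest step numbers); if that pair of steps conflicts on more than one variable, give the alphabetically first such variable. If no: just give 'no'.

Answer: no

Derivation:
Steps 1,2: B(r=y,w=y) vs C(r=-,w=x). No conflict.
Steps 2,3: C(r=-,w=x) vs A(r=-,w=y). No conflict.
Steps 3,4: A(r=-,w=y) vs C(r=x,w=x). No conflict.
Steps 4,5: same thread (C). No race.
Steps 5,6: C(r=x,w=x) vs A(r=y,w=y). No conflict.
Steps 6,7: A(r=y,w=y) vs C(r=x,w=x). No conflict.
Steps 7,8: C(r=x,w=x) vs B(r=y,w=y). No conflict.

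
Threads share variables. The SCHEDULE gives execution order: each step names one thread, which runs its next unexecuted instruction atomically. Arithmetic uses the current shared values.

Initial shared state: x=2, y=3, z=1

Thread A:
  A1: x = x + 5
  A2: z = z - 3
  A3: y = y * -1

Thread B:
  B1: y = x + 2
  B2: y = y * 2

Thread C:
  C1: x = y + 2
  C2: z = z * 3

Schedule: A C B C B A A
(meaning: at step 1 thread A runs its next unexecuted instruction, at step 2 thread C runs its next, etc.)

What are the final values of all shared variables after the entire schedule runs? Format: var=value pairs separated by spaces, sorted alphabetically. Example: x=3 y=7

Step 1: thread A executes A1 (x = x + 5). Shared: x=7 y=3 z=1. PCs: A@1 B@0 C@0
Step 2: thread C executes C1 (x = y + 2). Shared: x=5 y=3 z=1. PCs: A@1 B@0 C@1
Step 3: thread B executes B1 (y = x + 2). Shared: x=5 y=7 z=1. PCs: A@1 B@1 C@1
Step 4: thread C executes C2 (z = z * 3). Shared: x=5 y=7 z=3. PCs: A@1 B@1 C@2
Step 5: thread B executes B2 (y = y * 2). Shared: x=5 y=14 z=3. PCs: A@1 B@2 C@2
Step 6: thread A executes A2 (z = z - 3). Shared: x=5 y=14 z=0. PCs: A@2 B@2 C@2
Step 7: thread A executes A3 (y = y * -1). Shared: x=5 y=-14 z=0. PCs: A@3 B@2 C@2

Answer: x=5 y=-14 z=0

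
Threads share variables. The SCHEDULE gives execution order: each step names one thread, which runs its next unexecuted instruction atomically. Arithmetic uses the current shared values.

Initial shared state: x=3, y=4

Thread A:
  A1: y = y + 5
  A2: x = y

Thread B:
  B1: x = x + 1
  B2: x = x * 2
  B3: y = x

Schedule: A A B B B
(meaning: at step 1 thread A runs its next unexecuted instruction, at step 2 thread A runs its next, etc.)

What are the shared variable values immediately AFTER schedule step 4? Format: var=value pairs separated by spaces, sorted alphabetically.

Step 1: thread A executes A1 (y = y + 5). Shared: x=3 y=9. PCs: A@1 B@0
Step 2: thread A executes A2 (x = y). Shared: x=9 y=9. PCs: A@2 B@0
Step 3: thread B executes B1 (x = x + 1). Shared: x=10 y=9. PCs: A@2 B@1
Step 4: thread B executes B2 (x = x * 2). Shared: x=20 y=9. PCs: A@2 B@2

Answer: x=20 y=9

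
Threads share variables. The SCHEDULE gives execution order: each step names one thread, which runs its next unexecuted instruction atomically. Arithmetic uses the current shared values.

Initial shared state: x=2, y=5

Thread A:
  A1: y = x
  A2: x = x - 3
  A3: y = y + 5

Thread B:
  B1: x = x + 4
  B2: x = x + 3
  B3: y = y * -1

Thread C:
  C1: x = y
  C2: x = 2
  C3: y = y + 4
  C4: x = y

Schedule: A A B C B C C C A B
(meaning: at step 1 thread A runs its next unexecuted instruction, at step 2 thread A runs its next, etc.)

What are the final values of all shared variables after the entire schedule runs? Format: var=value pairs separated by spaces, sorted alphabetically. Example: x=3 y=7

Answer: x=6 y=-11

Derivation:
Step 1: thread A executes A1 (y = x). Shared: x=2 y=2. PCs: A@1 B@0 C@0
Step 2: thread A executes A2 (x = x - 3). Shared: x=-1 y=2. PCs: A@2 B@0 C@0
Step 3: thread B executes B1 (x = x + 4). Shared: x=3 y=2. PCs: A@2 B@1 C@0
Step 4: thread C executes C1 (x = y). Shared: x=2 y=2. PCs: A@2 B@1 C@1
Step 5: thread B executes B2 (x = x + 3). Shared: x=5 y=2. PCs: A@2 B@2 C@1
Step 6: thread C executes C2 (x = 2). Shared: x=2 y=2. PCs: A@2 B@2 C@2
Step 7: thread C executes C3 (y = y + 4). Shared: x=2 y=6. PCs: A@2 B@2 C@3
Step 8: thread C executes C4 (x = y). Shared: x=6 y=6. PCs: A@2 B@2 C@4
Step 9: thread A executes A3 (y = y + 5). Shared: x=6 y=11. PCs: A@3 B@2 C@4
Step 10: thread B executes B3 (y = y * -1). Shared: x=6 y=-11. PCs: A@3 B@3 C@4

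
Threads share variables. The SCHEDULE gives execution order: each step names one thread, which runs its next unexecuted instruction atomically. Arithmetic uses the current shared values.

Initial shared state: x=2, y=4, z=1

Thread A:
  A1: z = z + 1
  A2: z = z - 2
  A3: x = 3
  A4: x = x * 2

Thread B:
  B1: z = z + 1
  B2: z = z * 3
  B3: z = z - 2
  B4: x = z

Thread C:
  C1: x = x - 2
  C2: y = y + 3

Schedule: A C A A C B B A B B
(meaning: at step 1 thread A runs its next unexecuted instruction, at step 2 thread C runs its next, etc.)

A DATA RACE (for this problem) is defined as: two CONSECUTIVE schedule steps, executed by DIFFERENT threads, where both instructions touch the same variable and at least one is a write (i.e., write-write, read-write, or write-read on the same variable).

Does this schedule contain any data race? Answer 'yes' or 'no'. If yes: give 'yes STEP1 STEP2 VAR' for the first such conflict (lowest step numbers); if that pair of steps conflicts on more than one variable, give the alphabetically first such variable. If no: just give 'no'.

Steps 1,2: A(r=z,w=z) vs C(r=x,w=x). No conflict.
Steps 2,3: C(r=x,w=x) vs A(r=z,w=z). No conflict.
Steps 3,4: same thread (A). No race.
Steps 4,5: A(r=-,w=x) vs C(r=y,w=y). No conflict.
Steps 5,6: C(r=y,w=y) vs B(r=z,w=z). No conflict.
Steps 6,7: same thread (B). No race.
Steps 7,8: B(r=z,w=z) vs A(r=x,w=x). No conflict.
Steps 8,9: A(r=x,w=x) vs B(r=z,w=z). No conflict.
Steps 9,10: same thread (B). No race.

Answer: no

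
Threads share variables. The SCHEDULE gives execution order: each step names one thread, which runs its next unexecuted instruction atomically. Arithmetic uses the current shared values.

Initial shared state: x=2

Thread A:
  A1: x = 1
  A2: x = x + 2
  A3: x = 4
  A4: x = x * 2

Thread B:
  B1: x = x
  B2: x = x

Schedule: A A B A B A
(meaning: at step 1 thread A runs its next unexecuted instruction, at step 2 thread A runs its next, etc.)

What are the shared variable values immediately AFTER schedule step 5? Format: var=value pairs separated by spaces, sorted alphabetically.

Answer: x=4

Derivation:
Step 1: thread A executes A1 (x = 1). Shared: x=1. PCs: A@1 B@0
Step 2: thread A executes A2 (x = x + 2). Shared: x=3. PCs: A@2 B@0
Step 3: thread B executes B1 (x = x). Shared: x=3. PCs: A@2 B@1
Step 4: thread A executes A3 (x = 4). Shared: x=4. PCs: A@3 B@1
Step 5: thread B executes B2 (x = x). Shared: x=4. PCs: A@3 B@2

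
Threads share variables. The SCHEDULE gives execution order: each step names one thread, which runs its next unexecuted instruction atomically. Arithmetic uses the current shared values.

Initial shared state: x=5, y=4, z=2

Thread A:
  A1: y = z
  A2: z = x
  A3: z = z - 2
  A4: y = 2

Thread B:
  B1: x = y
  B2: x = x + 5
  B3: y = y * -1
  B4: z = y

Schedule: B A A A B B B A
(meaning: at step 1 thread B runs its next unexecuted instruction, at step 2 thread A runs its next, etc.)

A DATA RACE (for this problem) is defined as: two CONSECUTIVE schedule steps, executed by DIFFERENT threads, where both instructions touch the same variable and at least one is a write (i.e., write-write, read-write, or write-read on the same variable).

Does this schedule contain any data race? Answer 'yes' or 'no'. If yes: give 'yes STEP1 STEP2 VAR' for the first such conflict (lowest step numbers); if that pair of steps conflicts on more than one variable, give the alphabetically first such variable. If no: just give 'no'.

Answer: yes 1 2 y

Derivation:
Steps 1,2: B(x = y) vs A(y = z). RACE on y (R-W).
Steps 2,3: same thread (A). No race.
Steps 3,4: same thread (A). No race.
Steps 4,5: A(r=z,w=z) vs B(r=x,w=x). No conflict.
Steps 5,6: same thread (B). No race.
Steps 6,7: same thread (B). No race.
Steps 7,8: B(z = y) vs A(y = 2). RACE on y (R-W).
First conflict at steps 1,2.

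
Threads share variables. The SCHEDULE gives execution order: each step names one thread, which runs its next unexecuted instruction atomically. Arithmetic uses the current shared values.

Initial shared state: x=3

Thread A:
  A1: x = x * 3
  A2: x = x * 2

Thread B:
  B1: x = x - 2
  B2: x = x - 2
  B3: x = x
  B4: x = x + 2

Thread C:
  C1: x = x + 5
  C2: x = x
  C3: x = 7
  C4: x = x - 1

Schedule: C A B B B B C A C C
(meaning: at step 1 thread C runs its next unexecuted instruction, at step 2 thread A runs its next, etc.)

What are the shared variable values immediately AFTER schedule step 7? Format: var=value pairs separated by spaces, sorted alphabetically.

Answer: x=22

Derivation:
Step 1: thread C executes C1 (x = x + 5). Shared: x=8. PCs: A@0 B@0 C@1
Step 2: thread A executes A1 (x = x * 3). Shared: x=24. PCs: A@1 B@0 C@1
Step 3: thread B executes B1 (x = x - 2). Shared: x=22. PCs: A@1 B@1 C@1
Step 4: thread B executes B2 (x = x - 2). Shared: x=20. PCs: A@1 B@2 C@1
Step 5: thread B executes B3 (x = x). Shared: x=20. PCs: A@1 B@3 C@1
Step 6: thread B executes B4 (x = x + 2). Shared: x=22. PCs: A@1 B@4 C@1
Step 7: thread C executes C2 (x = x). Shared: x=22. PCs: A@1 B@4 C@2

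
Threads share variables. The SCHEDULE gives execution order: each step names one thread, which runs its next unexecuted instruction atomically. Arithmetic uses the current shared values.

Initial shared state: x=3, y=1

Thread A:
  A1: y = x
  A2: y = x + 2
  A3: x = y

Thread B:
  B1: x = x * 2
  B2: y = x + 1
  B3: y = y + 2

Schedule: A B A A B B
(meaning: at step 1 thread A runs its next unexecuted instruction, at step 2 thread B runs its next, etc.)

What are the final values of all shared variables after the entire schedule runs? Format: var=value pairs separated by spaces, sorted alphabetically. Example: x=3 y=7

Answer: x=8 y=11

Derivation:
Step 1: thread A executes A1 (y = x). Shared: x=3 y=3. PCs: A@1 B@0
Step 2: thread B executes B1 (x = x * 2). Shared: x=6 y=3. PCs: A@1 B@1
Step 3: thread A executes A2 (y = x + 2). Shared: x=6 y=8. PCs: A@2 B@1
Step 4: thread A executes A3 (x = y). Shared: x=8 y=8. PCs: A@3 B@1
Step 5: thread B executes B2 (y = x + 1). Shared: x=8 y=9. PCs: A@3 B@2
Step 6: thread B executes B3 (y = y + 2). Shared: x=8 y=11. PCs: A@3 B@3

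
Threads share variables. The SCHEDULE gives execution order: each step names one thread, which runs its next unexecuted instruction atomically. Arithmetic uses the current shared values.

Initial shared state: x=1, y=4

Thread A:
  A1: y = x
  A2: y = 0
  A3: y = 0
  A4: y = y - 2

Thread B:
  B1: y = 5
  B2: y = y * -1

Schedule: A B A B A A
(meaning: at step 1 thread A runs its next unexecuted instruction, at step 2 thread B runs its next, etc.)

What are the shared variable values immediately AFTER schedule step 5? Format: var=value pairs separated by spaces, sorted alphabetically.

Answer: x=1 y=0

Derivation:
Step 1: thread A executes A1 (y = x). Shared: x=1 y=1. PCs: A@1 B@0
Step 2: thread B executes B1 (y = 5). Shared: x=1 y=5. PCs: A@1 B@1
Step 3: thread A executes A2 (y = 0). Shared: x=1 y=0. PCs: A@2 B@1
Step 4: thread B executes B2 (y = y * -1). Shared: x=1 y=0. PCs: A@2 B@2
Step 5: thread A executes A3 (y = 0). Shared: x=1 y=0. PCs: A@3 B@2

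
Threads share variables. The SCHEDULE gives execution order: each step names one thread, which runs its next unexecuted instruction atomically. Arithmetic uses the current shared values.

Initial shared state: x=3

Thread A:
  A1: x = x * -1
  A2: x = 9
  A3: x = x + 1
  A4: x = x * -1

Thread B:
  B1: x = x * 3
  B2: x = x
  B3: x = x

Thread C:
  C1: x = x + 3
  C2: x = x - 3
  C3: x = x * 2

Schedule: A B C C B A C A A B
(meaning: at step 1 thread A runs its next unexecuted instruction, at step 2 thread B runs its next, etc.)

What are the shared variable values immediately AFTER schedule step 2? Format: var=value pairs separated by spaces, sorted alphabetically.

Step 1: thread A executes A1 (x = x * -1). Shared: x=-3. PCs: A@1 B@0 C@0
Step 2: thread B executes B1 (x = x * 3). Shared: x=-9. PCs: A@1 B@1 C@0

Answer: x=-9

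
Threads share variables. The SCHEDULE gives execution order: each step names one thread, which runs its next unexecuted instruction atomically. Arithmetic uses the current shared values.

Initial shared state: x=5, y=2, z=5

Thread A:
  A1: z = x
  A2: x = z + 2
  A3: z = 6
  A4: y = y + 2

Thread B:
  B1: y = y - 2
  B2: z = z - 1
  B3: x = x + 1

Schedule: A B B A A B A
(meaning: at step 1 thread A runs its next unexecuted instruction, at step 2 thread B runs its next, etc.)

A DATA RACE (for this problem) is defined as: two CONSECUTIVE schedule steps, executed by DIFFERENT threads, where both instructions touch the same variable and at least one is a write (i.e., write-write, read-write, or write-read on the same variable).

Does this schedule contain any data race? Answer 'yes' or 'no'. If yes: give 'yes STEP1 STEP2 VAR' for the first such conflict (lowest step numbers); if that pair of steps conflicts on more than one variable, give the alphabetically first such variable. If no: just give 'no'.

Answer: yes 3 4 z

Derivation:
Steps 1,2: A(r=x,w=z) vs B(r=y,w=y). No conflict.
Steps 2,3: same thread (B). No race.
Steps 3,4: B(z = z - 1) vs A(x = z + 2). RACE on z (W-R).
Steps 4,5: same thread (A). No race.
Steps 5,6: A(r=-,w=z) vs B(r=x,w=x). No conflict.
Steps 6,7: B(r=x,w=x) vs A(r=y,w=y). No conflict.
First conflict at steps 3,4.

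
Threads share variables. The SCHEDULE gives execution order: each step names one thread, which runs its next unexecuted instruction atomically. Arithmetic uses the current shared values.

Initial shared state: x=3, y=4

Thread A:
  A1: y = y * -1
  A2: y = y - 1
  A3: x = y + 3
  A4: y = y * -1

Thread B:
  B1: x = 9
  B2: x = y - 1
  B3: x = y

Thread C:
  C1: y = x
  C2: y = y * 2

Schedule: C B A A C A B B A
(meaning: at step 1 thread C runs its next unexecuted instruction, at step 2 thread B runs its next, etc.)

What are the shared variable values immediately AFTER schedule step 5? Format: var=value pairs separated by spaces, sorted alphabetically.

Answer: x=9 y=-8

Derivation:
Step 1: thread C executes C1 (y = x). Shared: x=3 y=3. PCs: A@0 B@0 C@1
Step 2: thread B executes B1 (x = 9). Shared: x=9 y=3. PCs: A@0 B@1 C@1
Step 3: thread A executes A1 (y = y * -1). Shared: x=9 y=-3. PCs: A@1 B@1 C@1
Step 4: thread A executes A2 (y = y - 1). Shared: x=9 y=-4. PCs: A@2 B@1 C@1
Step 5: thread C executes C2 (y = y * 2). Shared: x=9 y=-8. PCs: A@2 B@1 C@2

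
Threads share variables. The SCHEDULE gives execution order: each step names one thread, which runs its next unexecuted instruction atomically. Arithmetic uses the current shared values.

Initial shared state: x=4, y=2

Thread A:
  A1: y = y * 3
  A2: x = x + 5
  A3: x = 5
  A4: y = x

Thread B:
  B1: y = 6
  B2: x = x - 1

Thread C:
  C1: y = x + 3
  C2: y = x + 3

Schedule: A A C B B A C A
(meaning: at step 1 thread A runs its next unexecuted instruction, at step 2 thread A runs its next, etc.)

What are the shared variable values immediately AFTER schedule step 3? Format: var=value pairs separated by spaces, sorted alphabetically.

Step 1: thread A executes A1 (y = y * 3). Shared: x=4 y=6. PCs: A@1 B@0 C@0
Step 2: thread A executes A2 (x = x + 5). Shared: x=9 y=6. PCs: A@2 B@0 C@0
Step 3: thread C executes C1 (y = x + 3). Shared: x=9 y=12. PCs: A@2 B@0 C@1

Answer: x=9 y=12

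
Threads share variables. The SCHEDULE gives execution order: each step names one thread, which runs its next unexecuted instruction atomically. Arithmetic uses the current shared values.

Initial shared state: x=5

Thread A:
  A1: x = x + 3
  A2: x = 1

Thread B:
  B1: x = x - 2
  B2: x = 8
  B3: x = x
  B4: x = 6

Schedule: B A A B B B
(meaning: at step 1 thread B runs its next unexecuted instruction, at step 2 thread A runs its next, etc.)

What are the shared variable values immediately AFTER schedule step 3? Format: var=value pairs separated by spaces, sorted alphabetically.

Answer: x=1

Derivation:
Step 1: thread B executes B1 (x = x - 2). Shared: x=3. PCs: A@0 B@1
Step 2: thread A executes A1 (x = x + 3). Shared: x=6. PCs: A@1 B@1
Step 3: thread A executes A2 (x = 1). Shared: x=1. PCs: A@2 B@1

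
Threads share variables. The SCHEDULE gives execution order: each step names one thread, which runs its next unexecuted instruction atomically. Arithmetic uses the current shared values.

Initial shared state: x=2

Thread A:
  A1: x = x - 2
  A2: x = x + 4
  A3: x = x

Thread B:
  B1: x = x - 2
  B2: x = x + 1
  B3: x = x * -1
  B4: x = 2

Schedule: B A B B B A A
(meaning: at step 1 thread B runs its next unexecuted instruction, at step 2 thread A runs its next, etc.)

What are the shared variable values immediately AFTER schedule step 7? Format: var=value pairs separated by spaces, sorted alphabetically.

Answer: x=6

Derivation:
Step 1: thread B executes B1 (x = x - 2). Shared: x=0. PCs: A@0 B@1
Step 2: thread A executes A1 (x = x - 2). Shared: x=-2. PCs: A@1 B@1
Step 3: thread B executes B2 (x = x + 1). Shared: x=-1. PCs: A@1 B@2
Step 4: thread B executes B3 (x = x * -1). Shared: x=1. PCs: A@1 B@3
Step 5: thread B executes B4 (x = 2). Shared: x=2. PCs: A@1 B@4
Step 6: thread A executes A2 (x = x + 4). Shared: x=6. PCs: A@2 B@4
Step 7: thread A executes A3 (x = x). Shared: x=6. PCs: A@3 B@4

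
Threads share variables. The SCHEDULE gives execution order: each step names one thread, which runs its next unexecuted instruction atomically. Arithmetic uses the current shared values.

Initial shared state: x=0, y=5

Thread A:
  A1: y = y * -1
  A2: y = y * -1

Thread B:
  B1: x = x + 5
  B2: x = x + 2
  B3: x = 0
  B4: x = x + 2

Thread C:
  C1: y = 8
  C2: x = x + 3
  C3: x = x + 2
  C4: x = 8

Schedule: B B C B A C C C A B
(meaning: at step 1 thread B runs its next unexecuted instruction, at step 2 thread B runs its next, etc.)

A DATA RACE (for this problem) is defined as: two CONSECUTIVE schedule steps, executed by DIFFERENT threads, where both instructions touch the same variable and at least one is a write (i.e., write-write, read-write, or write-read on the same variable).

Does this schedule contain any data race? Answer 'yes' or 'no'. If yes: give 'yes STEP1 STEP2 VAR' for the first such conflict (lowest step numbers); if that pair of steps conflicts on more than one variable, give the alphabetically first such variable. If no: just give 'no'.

Steps 1,2: same thread (B). No race.
Steps 2,3: B(r=x,w=x) vs C(r=-,w=y). No conflict.
Steps 3,4: C(r=-,w=y) vs B(r=-,w=x). No conflict.
Steps 4,5: B(r=-,w=x) vs A(r=y,w=y). No conflict.
Steps 5,6: A(r=y,w=y) vs C(r=x,w=x). No conflict.
Steps 6,7: same thread (C). No race.
Steps 7,8: same thread (C). No race.
Steps 8,9: C(r=-,w=x) vs A(r=y,w=y). No conflict.
Steps 9,10: A(r=y,w=y) vs B(r=x,w=x). No conflict.

Answer: no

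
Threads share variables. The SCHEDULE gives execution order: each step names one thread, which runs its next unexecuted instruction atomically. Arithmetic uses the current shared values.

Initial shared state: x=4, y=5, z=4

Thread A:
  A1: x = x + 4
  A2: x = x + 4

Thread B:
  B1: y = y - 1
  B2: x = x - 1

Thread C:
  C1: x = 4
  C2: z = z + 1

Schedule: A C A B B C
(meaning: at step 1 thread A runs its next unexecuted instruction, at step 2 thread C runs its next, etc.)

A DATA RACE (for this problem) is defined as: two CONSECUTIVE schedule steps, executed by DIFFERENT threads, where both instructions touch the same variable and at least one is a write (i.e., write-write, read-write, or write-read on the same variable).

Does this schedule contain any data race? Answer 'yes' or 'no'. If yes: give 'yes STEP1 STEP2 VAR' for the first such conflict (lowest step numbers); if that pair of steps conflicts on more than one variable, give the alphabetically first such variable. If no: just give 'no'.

Answer: yes 1 2 x

Derivation:
Steps 1,2: A(x = x + 4) vs C(x = 4). RACE on x (W-W).
Steps 2,3: C(x = 4) vs A(x = x + 4). RACE on x (W-W).
Steps 3,4: A(r=x,w=x) vs B(r=y,w=y). No conflict.
Steps 4,5: same thread (B). No race.
Steps 5,6: B(r=x,w=x) vs C(r=z,w=z). No conflict.
First conflict at steps 1,2.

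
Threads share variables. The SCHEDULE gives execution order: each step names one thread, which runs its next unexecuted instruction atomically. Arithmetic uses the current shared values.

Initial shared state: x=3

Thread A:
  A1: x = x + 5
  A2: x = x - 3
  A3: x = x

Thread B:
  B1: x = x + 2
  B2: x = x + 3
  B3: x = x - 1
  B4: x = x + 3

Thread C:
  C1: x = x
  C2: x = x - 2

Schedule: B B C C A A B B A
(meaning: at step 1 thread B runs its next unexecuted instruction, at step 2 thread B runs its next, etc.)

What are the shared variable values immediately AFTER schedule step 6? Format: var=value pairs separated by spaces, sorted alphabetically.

Answer: x=8

Derivation:
Step 1: thread B executes B1 (x = x + 2). Shared: x=5. PCs: A@0 B@1 C@0
Step 2: thread B executes B2 (x = x + 3). Shared: x=8. PCs: A@0 B@2 C@0
Step 3: thread C executes C1 (x = x). Shared: x=8. PCs: A@0 B@2 C@1
Step 4: thread C executes C2 (x = x - 2). Shared: x=6. PCs: A@0 B@2 C@2
Step 5: thread A executes A1 (x = x + 5). Shared: x=11. PCs: A@1 B@2 C@2
Step 6: thread A executes A2 (x = x - 3). Shared: x=8. PCs: A@2 B@2 C@2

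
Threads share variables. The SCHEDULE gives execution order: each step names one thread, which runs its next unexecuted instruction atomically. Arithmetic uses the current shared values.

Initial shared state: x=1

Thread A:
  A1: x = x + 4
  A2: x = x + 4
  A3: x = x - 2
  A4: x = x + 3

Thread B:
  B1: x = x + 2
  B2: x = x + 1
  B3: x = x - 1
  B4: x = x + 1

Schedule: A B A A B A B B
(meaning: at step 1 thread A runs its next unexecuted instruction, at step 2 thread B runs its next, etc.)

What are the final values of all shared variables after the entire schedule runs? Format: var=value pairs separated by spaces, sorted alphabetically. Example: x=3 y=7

Step 1: thread A executes A1 (x = x + 4). Shared: x=5. PCs: A@1 B@0
Step 2: thread B executes B1 (x = x + 2). Shared: x=7. PCs: A@1 B@1
Step 3: thread A executes A2 (x = x + 4). Shared: x=11. PCs: A@2 B@1
Step 4: thread A executes A3 (x = x - 2). Shared: x=9. PCs: A@3 B@1
Step 5: thread B executes B2 (x = x + 1). Shared: x=10. PCs: A@3 B@2
Step 6: thread A executes A4 (x = x + 3). Shared: x=13. PCs: A@4 B@2
Step 7: thread B executes B3 (x = x - 1). Shared: x=12. PCs: A@4 B@3
Step 8: thread B executes B4 (x = x + 1). Shared: x=13. PCs: A@4 B@4

Answer: x=13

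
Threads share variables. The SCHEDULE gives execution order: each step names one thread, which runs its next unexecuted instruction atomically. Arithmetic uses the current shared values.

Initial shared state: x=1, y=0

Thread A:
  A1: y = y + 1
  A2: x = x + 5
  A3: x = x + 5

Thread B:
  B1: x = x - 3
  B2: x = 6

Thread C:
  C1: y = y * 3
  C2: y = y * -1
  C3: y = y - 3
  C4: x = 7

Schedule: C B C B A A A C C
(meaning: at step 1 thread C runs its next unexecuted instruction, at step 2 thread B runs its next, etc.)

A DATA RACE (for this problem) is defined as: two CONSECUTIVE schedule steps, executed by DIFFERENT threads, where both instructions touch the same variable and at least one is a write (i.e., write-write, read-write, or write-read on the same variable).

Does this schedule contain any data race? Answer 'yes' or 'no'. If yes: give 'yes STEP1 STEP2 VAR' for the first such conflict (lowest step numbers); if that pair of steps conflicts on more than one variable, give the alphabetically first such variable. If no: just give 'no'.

Steps 1,2: C(r=y,w=y) vs B(r=x,w=x). No conflict.
Steps 2,3: B(r=x,w=x) vs C(r=y,w=y). No conflict.
Steps 3,4: C(r=y,w=y) vs B(r=-,w=x). No conflict.
Steps 4,5: B(r=-,w=x) vs A(r=y,w=y). No conflict.
Steps 5,6: same thread (A). No race.
Steps 6,7: same thread (A). No race.
Steps 7,8: A(r=x,w=x) vs C(r=y,w=y). No conflict.
Steps 8,9: same thread (C). No race.

Answer: no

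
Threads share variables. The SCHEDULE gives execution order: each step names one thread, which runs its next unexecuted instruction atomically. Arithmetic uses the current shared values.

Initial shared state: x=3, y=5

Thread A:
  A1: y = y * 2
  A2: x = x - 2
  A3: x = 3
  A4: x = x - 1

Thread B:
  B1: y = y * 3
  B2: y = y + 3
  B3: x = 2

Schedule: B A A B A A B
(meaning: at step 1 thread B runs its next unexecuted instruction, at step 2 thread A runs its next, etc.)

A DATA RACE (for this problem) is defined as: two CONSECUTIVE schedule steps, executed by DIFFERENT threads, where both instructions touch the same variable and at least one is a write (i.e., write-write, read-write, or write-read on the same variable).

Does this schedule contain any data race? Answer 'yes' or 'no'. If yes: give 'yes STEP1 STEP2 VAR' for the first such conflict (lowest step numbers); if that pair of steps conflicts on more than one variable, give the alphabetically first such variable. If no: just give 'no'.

Steps 1,2: B(y = y * 3) vs A(y = y * 2). RACE on y (W-W).
Steps 2,3: same thread (A). No race.
Steps 3,4: A(r=x,w=x) vs B(r=y,w=y). No conflict.
Steps 4,5: B(r=y,w=y) vs A(r=-,w=x). No conflict.
Steps 5,6: same thread (A). No race.
Steps 6,7: A(x = x - 1) vs B(x = 2). RACE on x (W-W).
First conflict at steps 1,2.

Answer: yes 1 2 y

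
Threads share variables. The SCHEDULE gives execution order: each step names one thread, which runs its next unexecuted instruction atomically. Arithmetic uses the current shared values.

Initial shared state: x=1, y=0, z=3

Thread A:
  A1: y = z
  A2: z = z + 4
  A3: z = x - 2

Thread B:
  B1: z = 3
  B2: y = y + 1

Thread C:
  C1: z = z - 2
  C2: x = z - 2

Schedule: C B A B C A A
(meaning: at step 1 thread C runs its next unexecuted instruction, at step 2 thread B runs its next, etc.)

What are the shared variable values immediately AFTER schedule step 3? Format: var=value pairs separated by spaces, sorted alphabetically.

Step 1: thread C executes C1 (z = z - 2). Shared: x=1 y=0 z=1. PCs: A@0 B@0 C@1
Step 2: thread B executes B1 (z = 3). Shared: x=1 y=0 z=3. PCs: A@0 B@1 C@1
Step 3: thread A executes A1 (y = z). Shared: x=1 y=3 z=3. PCs: A@1 B@1 C@1

Answer: x=1 y=3 z=3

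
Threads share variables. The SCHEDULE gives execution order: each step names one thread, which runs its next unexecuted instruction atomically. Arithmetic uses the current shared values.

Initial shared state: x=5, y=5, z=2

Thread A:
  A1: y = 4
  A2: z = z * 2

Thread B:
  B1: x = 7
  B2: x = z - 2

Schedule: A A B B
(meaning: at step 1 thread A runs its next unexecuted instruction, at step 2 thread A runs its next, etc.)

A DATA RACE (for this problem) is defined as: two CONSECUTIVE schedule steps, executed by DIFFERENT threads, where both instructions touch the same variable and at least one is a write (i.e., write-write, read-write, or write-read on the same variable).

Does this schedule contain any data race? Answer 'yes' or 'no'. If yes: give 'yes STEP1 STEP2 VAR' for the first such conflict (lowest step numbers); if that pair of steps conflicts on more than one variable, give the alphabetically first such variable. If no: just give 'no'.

Answer: no

Derivation:
Steps 1,2: same thread (A). No race.
Steps 2,3: A(r=z,w=z) vs B(r=-,w=x). No conflict.
Steps 3,4: same thread (B). No race.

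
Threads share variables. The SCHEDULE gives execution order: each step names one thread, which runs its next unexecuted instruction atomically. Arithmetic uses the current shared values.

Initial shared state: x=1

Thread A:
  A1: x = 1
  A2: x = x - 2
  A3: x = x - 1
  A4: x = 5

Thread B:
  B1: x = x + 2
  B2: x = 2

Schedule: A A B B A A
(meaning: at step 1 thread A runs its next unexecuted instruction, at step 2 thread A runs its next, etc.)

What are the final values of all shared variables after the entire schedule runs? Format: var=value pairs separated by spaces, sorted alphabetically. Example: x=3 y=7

Step 1: thread A executes A1 (x = 1). Shared: x=1. PCs: A@1 B@0
Step 2: thread A executes A2 (x = x - 2). Shared: x=-1. PCs: A@2 B@0
Step 3: thread B executes B1 (x = x + 2). Shared: x=1. PCs: A@2 B@1
Step 4: thread B executes B2 (x = 2). Shared: x=2. PCs: A@2 B@2
Step 5: thread A executes A3 (x = x - 1). Shared: x=1. PCs: A@3 B@2
Step 6: thread A executes A4 (x = 5). Shared: x=5. PCs: A@4 B@2

Answer: x=5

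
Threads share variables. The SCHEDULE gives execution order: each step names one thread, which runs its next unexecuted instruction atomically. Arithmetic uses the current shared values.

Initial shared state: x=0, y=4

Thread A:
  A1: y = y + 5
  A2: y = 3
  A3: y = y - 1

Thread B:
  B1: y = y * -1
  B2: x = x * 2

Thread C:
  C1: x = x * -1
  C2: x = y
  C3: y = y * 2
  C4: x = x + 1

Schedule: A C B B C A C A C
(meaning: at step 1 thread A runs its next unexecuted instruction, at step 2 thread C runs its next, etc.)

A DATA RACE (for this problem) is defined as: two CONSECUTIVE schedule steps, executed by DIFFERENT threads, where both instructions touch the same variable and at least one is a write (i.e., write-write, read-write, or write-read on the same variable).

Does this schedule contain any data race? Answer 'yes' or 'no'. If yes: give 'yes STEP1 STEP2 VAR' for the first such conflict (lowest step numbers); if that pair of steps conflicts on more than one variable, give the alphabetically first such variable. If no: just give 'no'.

Steps 1,2: A(r=y,w=y) vs C(r=x,w=x). No conflict.
Steps 2,3: C(r=x,w=x) vs B(r=y,w=y). No conflict.
Steps 3,4: same thread (B). No race.
Steps 4,5: B(x = x * 2) vs C(x = y). RACE on x (W-W).
Steps 5,6: C(x = y) vs A(y = 3). RACE on y (R-W).
Steps 6,7: A(y = 3) vs C(y = y * 2). RACE on y (W-W).
Steps 7,8: C(y = y * 2) vs A(y = y - 1). RACE on y (W-W).
Steps 8,9: A(r=y,w=y) vs C(r=x,w=x). No conflict.
First conflict at steps 4,5.

Answer: yes 4 5 x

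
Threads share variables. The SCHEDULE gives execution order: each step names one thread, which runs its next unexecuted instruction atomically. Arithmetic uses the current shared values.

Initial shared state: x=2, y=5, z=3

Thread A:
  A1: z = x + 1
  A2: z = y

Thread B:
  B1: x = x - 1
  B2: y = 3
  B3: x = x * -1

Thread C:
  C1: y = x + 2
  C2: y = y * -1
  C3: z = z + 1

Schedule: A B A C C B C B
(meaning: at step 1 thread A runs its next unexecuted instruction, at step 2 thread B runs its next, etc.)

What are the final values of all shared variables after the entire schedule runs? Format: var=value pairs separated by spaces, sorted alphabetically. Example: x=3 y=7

Step 1: thread A executes A1 (z = x + 1). Shared: x=2 y=5 z=3. PCs: A@1 B@0 C@0
Step 2: thread B executes B1 (x = x - 1). Shared: x=1 y=5 z=3. PCs: A@1 B@1 C@0
Step 3: thread A executes A2 (z = y). Shared: x=1 y=5 z=5. PCs: A@2 B@1 C@0
Step 4: thread C executes C1 (y = x + 2). Shared: x=1 y=3 z=5. PCs: A@2 B@1 C@1
Step 5: thread C executes C2 (y = y * -1). Shared: x=1 y=-3 z=5. PCs: A@2 B@1 C@2
Step 6: thread B executes B2 (y = 3). Shared: x=1 y=3 z=5. PCs: A@2 B@2 C@2
Step 7: thread C executes C3 (z = z + 1). Shared: x=1 y=3 z=6. PCs: A@2 B@2 C@3
Step 8: thread B executes B3 (x = x * -1). Shared: x=-1 y=3 z=6. PCs: A@2 B@3 C@3

Answer: x=-1 y=3 z=6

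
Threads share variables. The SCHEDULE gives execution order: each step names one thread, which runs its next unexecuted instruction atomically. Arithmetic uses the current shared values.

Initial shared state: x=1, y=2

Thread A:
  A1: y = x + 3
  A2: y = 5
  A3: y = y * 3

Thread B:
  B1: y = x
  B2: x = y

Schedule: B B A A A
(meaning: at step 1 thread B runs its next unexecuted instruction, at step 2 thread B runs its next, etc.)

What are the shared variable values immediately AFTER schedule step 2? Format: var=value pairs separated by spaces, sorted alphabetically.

Step 1: thread B executes B1 (y = x). Shared: x=1 y=1. PCs: A@0 B@1
Step 2: thread B executes B2 (x = y). Shared: x=1 y=1. PCs: A@0 B@2

Answer: x=1 y=1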